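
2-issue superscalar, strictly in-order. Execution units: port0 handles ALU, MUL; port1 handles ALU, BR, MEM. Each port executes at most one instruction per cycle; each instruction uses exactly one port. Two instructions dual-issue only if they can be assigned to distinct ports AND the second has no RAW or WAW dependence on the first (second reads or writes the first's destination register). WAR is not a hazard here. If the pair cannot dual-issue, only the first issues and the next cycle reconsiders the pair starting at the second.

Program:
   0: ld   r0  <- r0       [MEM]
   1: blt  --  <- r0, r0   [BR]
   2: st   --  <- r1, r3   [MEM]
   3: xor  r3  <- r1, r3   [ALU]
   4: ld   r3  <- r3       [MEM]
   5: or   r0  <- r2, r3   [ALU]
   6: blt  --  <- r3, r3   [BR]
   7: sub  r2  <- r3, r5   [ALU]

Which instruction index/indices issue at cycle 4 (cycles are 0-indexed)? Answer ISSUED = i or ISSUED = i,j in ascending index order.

ISSUED = 5,6

0. ld @i0  | no-port MEM/BR
1. blt @i1  | no-port BR/MEM
2. st+xor @i2,i3  | 2-wide
3. ld @i4  | RAW r3
4. or+blt @i5,i6  | 2-wide
5. sub @i7  | tail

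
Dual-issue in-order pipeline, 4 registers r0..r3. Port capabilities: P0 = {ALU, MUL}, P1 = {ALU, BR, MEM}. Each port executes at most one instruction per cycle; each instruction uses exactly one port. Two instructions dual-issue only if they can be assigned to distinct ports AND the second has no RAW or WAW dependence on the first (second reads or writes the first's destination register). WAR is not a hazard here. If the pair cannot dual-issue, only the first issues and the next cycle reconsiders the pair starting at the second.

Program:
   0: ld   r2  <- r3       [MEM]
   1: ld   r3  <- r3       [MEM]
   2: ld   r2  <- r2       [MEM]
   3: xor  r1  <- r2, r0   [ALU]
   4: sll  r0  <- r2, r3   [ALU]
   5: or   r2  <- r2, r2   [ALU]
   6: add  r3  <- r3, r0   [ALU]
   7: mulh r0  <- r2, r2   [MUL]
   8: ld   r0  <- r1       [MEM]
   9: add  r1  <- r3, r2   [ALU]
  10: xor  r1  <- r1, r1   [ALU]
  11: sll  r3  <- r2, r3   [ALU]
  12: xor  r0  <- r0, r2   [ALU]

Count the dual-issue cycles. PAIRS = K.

[0] i0  ld.MEM  -- no-port MEM/MEM
[1] i1  ld.MEM  -- no-port MEM/MEM
[2] i2  ld.MEM  -- RAW r2
[3] i3,i4  xor.ALU+sll.ALU  -- dual
[4] i5,i6  or.ALU+add.ALU  -- dual
[5] i7  mulh.MUL  -- WAW r0
[6] i8,i9  ld.MEM+add.ALU  -- dual
[7] i10,i11  xor.ALU+sll.ALU  -- dual
[8] i12  xor.ALU  -- tail

PAIRS = 4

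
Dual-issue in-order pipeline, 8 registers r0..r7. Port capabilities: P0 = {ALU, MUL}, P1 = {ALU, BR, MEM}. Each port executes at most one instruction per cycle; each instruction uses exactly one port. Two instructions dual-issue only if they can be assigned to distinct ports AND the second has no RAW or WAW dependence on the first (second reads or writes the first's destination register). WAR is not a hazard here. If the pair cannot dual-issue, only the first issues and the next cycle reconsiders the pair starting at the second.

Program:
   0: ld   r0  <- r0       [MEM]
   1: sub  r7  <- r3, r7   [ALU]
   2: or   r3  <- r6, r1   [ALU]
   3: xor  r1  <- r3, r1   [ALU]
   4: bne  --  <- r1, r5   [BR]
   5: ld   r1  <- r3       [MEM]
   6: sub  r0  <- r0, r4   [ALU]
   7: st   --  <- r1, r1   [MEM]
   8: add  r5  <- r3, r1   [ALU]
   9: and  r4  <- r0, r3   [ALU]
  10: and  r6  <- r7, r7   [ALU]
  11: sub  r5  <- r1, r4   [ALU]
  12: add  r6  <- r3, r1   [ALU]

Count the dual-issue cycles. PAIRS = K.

PAIRS = 5

t=0 i0+i1:ld.MEM/sub.ALU ; pair
t=1 i2:or.ALU ; RAW r3
t=2 i3:xor.ALU ; RAW r1
t=3 i4:bne.BR ; no-port BR/MEM
t=4 i5+i6:ld.MEM/sub.ALU ; pair
t=5 i7+i8:st.MEM/add.ALU ; pair
t=6 i9+i10:and.ALU/and.ALU ; pair
t=7 i11+i12:sub.ALU/add.ALU ; pair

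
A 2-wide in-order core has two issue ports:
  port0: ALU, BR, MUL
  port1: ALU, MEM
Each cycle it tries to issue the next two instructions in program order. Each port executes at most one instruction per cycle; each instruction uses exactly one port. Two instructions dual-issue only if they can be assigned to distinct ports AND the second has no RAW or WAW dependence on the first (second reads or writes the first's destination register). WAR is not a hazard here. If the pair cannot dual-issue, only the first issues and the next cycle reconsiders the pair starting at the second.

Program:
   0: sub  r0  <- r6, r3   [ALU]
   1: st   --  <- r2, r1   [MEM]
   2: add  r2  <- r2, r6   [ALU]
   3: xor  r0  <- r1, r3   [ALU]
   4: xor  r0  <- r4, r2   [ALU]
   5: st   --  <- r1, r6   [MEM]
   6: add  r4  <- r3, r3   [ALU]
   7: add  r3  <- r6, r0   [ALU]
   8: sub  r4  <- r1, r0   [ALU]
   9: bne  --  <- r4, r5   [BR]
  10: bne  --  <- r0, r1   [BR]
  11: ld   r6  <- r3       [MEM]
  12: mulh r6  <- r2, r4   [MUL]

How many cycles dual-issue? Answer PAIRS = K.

PAIRS = 5

t=0 i0,i1:sub+st ; dual
t=1 i2,i3:add+xor ; dual
t=2 i4,i5:xor+st ; dual
t=3 i6,i7:add+add ; dual
t=4 i8:sub ; RAW r4
t=5 i9:bne ; no-port BR/BR
t=6 i10,i11:bne+ld ; dual
t=7 i12:mulh ; tail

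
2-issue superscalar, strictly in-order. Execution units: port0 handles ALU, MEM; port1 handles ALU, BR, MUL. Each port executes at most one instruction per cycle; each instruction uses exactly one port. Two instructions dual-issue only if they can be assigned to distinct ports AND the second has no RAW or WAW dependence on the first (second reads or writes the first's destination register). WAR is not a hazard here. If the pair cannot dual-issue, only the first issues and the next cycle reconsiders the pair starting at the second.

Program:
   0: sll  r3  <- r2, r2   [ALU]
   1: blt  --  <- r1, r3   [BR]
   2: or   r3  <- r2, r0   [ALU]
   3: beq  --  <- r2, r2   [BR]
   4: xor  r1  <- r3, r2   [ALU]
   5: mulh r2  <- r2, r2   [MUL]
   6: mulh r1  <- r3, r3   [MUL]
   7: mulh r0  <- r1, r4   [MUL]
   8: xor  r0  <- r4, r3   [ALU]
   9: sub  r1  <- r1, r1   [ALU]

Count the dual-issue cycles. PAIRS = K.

  cy0 -> i0 (sll) RAW r3
  cy1 -> i1&i2 (blt;or) dual
  cy2 -> i3&i4 (beq;xor) dual
  cy3 -> i5 (mulh) no-port MUL/MUL
  cy4 -> i6 (mulh) no-port MUL/MUL
  cy5 -> i7 (mulh) WAW r0
  cy6 -> i8&i9 (xor;sub) dual

PAIRS = 3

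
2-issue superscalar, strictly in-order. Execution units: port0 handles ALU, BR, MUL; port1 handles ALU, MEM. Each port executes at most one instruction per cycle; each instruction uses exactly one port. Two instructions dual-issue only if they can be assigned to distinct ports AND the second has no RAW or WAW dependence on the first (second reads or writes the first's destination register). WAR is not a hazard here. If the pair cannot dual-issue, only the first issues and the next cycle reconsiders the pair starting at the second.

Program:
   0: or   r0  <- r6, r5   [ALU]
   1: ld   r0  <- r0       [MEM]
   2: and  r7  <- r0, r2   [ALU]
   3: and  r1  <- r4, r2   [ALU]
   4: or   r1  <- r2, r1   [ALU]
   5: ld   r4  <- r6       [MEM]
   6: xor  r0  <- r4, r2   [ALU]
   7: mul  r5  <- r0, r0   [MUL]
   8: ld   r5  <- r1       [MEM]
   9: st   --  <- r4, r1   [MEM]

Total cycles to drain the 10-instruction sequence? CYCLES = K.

CYCLES = 8

#0 head=0: or.ALU i0 RAW+WAW r0
#1 head=1: ld.MEM i1 RAW r0
#2 head=2: and.ALU/and.ALU i2,i3 dual
#3 head=4: or.ALU/ld.MEM i4,i5 dual
#4 head=6: xor.ALU i6 RAW r0
#5 head=7: mul.MUL i7 WAW r5
#6 head=8: ld.MEM i8 no-port MEM/MEM
#7 head=9: st.MEM i9 tail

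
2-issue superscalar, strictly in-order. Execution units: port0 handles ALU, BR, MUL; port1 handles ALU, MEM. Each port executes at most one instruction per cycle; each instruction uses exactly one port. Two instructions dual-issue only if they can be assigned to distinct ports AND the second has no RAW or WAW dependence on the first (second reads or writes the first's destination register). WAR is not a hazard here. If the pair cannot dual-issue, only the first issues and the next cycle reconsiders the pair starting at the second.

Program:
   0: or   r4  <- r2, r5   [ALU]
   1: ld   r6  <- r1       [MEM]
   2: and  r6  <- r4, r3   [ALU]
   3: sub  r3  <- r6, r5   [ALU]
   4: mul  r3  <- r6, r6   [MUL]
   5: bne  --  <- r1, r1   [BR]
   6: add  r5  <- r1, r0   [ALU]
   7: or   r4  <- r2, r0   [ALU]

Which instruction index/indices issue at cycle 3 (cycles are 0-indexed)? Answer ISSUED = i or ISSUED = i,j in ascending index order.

ISSUED = 4

#0 head=0: or/ld i0&i1 2-wide
#1 head=2: and i2 RAW r6
#2 head=3: sub i3 WAW r3
#3 head=4: mul i4 no-port MUL/BR
#4 head=5: bne/add i5&i6 2-wide
#5 head=7: or i7 tail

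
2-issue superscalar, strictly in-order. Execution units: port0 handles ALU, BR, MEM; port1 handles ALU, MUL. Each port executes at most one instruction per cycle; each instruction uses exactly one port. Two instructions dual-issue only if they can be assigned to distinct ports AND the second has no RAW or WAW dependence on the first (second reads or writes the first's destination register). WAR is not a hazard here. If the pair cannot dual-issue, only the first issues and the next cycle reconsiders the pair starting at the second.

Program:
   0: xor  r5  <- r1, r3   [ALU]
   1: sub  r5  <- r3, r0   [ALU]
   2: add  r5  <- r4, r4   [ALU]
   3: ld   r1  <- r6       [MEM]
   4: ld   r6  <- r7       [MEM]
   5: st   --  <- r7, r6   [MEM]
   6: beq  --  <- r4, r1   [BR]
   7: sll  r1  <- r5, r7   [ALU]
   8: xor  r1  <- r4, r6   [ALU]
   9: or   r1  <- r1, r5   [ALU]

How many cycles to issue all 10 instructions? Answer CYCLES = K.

  cy0 -> i0 (xor) WAW r5
  cy1 -> i1 (sub) WAW r5
  cy2 -> i2,i3 (add+ld) pair
  cy3 -> i4 (ld) no-port MEM/MEM
  cy4 -> i5 (st) no-port MEM/BR
  cy5 -> i6,i7 (beq+sll) pair
  cy6 -> i8 (xor) RAW+WAW r1
  cy7 -> i9 (or) tail

CYCLES = 8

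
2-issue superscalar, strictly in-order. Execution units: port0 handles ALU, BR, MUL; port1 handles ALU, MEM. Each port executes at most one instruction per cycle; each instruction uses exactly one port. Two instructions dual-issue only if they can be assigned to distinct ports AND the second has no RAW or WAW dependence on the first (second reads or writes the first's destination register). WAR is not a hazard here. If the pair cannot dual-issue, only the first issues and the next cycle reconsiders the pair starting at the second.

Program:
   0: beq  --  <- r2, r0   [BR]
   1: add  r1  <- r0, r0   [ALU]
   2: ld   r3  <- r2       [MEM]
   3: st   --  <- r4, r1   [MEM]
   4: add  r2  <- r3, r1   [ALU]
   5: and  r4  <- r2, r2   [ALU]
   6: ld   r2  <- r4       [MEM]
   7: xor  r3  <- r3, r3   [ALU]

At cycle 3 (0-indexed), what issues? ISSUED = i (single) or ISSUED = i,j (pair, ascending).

0. beq;add @i0/i1  | pair
1. ld @i2  | no-port MEM/MEM
2. st;add @i3/i4  | pair
3. and @i5  | RAW r4
4. ld;xor @i6/i7  | pair

ISSUED = 5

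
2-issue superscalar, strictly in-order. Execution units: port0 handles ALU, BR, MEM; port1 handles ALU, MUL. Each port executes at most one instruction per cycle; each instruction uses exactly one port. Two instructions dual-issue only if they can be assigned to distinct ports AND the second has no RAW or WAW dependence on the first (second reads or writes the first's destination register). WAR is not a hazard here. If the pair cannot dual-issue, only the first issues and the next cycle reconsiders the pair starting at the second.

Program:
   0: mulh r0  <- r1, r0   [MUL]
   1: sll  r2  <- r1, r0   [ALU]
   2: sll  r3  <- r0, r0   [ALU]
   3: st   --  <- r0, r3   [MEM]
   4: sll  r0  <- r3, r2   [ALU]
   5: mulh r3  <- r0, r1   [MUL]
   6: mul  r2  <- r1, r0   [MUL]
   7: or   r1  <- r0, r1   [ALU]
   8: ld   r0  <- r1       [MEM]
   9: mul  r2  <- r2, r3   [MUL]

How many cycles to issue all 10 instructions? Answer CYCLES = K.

CYCLES = 6

t=0 i0:mulh ; RAW r0
t=1 i1/i2:sll+sll ; dual
t=2 i3/i4:st+sll ; dual
t=3 i5:mulh ; no-port MUL/MUL
t=4 i6/i7:mul+or ; dual
t=5 i8/i9:ld+mul ; dual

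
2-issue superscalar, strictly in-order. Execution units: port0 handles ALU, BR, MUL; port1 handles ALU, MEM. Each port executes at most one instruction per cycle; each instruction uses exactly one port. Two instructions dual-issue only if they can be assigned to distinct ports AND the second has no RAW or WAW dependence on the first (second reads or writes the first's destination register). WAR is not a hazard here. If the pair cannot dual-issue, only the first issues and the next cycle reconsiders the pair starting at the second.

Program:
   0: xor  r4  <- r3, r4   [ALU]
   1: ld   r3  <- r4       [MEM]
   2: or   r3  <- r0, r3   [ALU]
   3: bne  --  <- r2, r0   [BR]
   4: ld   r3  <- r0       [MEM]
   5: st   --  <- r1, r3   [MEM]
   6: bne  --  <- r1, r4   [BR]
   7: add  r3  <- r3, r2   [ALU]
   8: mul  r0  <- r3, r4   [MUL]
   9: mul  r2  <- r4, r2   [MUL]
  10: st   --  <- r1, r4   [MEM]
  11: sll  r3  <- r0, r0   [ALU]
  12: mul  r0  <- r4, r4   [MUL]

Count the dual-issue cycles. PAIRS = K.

0. xor @i0  | RAW r4
1. ld @i1  | RAW+WAW r3
2. or;bne @i2+i3  | 2-wide
3. ld @i4  | no-port MEM/MEM
4. st;bne @i5+i6  | 2-wide
5. add @i7  | RAW r3
6. mul @i8  | no-port MUL/MUL
7. mul;st @i9+i10  | 2-wide
8. sll;mul @i11+i12  | 2-wide

PAIRS = 4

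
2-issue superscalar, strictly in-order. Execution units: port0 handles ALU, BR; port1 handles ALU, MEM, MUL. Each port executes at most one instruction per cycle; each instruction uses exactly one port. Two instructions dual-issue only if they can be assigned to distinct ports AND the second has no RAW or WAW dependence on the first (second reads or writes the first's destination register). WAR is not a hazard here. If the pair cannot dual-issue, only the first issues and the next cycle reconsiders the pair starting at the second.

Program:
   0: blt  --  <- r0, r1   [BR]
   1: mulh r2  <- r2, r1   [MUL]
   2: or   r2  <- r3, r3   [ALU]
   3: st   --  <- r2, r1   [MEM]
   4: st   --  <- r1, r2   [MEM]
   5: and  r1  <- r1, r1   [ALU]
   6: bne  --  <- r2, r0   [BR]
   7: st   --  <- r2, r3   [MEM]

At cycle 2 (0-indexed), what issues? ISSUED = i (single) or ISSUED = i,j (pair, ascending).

#0 head=0: blt.BR;mulh.MUL i0/i1 2-wide
#1 head=2: or.ALU i2 RAW r2
#2 head=3: st.MEM i3 no-port MEM/MEM
#3 head=4: st.MEM;and.ALU i4/i5 2-wide
#4 head=6: bne.BR;st.MEM i6/i7 2-wide

ISSUED = 3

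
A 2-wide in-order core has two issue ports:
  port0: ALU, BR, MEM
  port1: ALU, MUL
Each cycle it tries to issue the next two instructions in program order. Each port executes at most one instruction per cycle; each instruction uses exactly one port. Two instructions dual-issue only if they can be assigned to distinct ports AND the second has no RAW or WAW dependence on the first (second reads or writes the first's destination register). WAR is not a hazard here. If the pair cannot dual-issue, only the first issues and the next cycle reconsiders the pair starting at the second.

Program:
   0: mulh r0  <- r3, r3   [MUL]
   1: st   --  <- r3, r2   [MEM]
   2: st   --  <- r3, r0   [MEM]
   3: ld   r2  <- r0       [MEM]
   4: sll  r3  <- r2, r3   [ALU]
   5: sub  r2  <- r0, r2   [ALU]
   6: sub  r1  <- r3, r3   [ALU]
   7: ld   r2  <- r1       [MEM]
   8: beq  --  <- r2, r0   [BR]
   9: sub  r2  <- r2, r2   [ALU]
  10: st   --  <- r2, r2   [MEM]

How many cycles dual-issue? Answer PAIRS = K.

0. mulh.MUL;st.MEM @i0/i1  | 2-wide
1. st.MEM @i2  | no-port MEM/MEM
2. ld.MEM @i3  | RAW r2
3. sll.ALU;sub.ALU @i4/i5  | 2-wide
4. sub.ALU @i6  | RAW r1
5. ld.MEM @i7  | no-port MEM/BR
6. beq.BR;sub.ALU @i8/i9  | 2-wide
7. st.MEM @i10  | tail

PAIRS = 3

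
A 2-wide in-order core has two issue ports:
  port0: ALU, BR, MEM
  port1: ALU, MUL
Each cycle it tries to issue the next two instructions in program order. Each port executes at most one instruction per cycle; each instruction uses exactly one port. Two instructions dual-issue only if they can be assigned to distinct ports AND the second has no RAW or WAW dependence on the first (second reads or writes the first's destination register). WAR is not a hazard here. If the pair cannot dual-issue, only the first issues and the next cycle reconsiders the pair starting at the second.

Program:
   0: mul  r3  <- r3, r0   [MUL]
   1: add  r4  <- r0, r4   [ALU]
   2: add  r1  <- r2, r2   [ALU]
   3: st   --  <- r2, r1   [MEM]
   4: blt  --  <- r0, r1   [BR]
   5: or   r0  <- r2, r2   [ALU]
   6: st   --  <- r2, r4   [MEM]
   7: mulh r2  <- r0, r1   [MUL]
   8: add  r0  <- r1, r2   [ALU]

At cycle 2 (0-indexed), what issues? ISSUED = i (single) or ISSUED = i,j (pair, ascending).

t=0 i0/i1:mul add ; dual
t=1 i2:add ; RAW r1
t=2 i3:st ; no-port MEM/BR
t=3 i4/i5:blt or ; dual
t=4 i6/i7:st mulh ; dual
t=5 i8:add ; tail

ISSUED = 3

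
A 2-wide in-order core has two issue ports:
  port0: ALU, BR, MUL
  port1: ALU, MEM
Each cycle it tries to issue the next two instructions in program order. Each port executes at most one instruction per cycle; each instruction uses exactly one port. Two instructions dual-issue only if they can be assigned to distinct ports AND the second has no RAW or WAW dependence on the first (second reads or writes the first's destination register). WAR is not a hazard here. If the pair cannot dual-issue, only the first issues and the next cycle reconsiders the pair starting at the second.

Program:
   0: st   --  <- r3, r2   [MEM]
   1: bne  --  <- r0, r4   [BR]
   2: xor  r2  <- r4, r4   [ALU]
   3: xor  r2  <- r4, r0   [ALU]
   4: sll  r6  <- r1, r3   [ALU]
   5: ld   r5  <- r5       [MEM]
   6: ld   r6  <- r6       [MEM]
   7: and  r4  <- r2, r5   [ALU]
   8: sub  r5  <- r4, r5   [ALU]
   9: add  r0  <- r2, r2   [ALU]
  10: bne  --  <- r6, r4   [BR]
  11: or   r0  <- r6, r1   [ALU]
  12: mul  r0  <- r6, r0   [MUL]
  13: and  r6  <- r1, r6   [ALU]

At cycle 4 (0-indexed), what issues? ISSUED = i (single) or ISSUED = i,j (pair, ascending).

#0 head=0: st;bne i0+i1 pair
#1 head=2: xor i2 WAW r2
#2 head=3: xor;sll i3+i4 pair
#3 head=5: ld i5 no-port MEM/MEM
#4 head=6: ld;and i6+i7 pair
#5 head=8: sub;add i8+i9 pair
#6 head=10: bne;or i10+i11 pair
#7 head=12: mul;and i12+i13 pair

ISSUED = 6,7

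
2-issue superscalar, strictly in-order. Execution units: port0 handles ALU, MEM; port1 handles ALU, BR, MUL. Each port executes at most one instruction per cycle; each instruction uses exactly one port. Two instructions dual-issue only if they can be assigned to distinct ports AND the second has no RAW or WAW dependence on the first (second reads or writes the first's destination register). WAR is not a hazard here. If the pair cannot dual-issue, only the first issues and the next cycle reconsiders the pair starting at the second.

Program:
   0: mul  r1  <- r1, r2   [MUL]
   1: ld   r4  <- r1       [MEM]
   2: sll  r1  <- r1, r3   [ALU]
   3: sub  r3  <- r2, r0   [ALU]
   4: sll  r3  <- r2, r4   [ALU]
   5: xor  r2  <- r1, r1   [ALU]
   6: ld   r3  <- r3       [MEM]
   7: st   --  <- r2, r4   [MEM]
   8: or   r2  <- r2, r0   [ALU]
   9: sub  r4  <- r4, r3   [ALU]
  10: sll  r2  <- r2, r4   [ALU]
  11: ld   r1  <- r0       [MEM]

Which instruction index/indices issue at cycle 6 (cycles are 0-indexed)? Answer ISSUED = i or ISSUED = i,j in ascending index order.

t=0 i0:mul ; RAW r1
t=1 i1+i2:ld;sll ; dual
t=2 i3:sub ; WAW r3
t=3 i4+i5:sll;xor ; dual
t=4 i6:ld ; no-port MEM/MEM
t=5 i7+i8:st;or ; dual
t=6 i9:sub ; RAW r4
t=7 i10+i11:sll;ld ; dual

ISSUED = 9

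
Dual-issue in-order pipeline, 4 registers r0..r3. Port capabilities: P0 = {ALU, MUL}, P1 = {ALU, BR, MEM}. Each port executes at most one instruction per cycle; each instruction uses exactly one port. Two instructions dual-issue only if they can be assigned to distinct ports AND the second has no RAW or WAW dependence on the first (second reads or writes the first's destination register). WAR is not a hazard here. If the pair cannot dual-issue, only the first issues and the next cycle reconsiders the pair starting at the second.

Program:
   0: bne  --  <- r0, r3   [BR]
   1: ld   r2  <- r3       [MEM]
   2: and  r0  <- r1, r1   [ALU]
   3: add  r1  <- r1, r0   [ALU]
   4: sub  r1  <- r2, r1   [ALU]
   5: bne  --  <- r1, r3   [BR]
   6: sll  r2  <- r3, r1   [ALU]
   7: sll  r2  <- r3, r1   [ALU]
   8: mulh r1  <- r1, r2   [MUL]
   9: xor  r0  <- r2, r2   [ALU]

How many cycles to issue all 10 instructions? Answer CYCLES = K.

c0: i0 bne  no-port BR/MEM
c1: i1,i2 ld and  dual
c2: i3 add  RAW+WAW r1
c3: i4 sub  RAW r1
c4: i5,i6 bne sll  dual
c5: i7 sll  RAW r2
c6: i8,i9 mulh xor  dual

CYCLES = 7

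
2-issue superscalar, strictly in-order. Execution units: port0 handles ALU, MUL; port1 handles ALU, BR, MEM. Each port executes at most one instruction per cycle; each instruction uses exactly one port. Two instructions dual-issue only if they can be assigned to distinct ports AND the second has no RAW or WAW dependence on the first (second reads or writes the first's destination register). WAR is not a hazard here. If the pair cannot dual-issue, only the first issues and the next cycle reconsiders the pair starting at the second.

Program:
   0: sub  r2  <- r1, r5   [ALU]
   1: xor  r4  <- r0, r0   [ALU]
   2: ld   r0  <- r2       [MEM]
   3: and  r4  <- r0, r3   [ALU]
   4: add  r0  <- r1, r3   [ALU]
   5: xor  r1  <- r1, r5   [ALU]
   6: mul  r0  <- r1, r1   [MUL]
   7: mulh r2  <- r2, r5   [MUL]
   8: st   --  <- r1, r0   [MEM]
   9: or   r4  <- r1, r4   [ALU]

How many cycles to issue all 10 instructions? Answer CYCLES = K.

CYCLES = 7

0. sub.ALU;xor.ALU @i0/i1  | pair
1. ld.MEM @i2  | RAW r0
2. and.ALU;add.ALU @i3/i4  | pair
3. xor.ALU @i5  | RAW r1
4. mul.MUL @i6  | no-port MUL/MUL
5. mulh.MUL;st.MEM @i7/i8  | pair
6. or.ALU @i9  | tail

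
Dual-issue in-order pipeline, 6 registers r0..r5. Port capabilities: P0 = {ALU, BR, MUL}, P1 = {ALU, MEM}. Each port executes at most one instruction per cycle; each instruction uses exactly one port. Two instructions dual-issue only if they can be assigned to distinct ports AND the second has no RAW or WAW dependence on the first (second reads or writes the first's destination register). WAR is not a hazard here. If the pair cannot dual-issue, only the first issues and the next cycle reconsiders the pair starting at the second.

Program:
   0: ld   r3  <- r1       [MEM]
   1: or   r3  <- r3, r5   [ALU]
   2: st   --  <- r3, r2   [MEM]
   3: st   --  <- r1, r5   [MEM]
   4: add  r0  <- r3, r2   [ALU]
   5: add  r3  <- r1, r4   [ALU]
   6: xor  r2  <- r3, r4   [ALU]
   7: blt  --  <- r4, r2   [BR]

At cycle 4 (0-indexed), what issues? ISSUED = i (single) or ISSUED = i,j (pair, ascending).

0. ld.MEM @i0  | RAW+WAW r3
1. or.ALU @i1  | RAW r3
2. st.MEM @i2  | no-port MEM/MEM
3. st.MEM/add.ALU @i3,i4  | 2-wide
4. add.ALU @i5  | RAW r3
5. xor.ALU @i6  | RAW r2
6. blt.BR @i7  | tail

ISSUED = 5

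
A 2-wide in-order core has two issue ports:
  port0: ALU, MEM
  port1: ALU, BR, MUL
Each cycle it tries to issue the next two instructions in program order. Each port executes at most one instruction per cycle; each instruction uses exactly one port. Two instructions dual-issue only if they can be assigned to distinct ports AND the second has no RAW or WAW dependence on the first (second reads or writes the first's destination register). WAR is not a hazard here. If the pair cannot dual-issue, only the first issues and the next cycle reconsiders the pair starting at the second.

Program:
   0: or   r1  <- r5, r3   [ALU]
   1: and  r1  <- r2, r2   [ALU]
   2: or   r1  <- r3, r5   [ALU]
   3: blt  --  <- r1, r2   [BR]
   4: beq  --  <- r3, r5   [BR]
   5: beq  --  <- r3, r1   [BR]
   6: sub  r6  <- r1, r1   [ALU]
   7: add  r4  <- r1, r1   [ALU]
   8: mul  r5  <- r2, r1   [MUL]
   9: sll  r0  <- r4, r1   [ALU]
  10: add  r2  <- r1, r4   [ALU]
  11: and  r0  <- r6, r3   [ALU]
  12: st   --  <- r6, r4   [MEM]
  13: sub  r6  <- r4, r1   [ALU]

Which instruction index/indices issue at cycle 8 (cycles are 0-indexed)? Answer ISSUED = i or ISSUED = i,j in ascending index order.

c0: i0 or.ALU  WAW r1
c1: i1 and.ALU  WAW r1
c2: i2 or.ALU  RAW r1
c3: i3 blt.BR  no-port BR/BR
c4: i4 beq.BR  no-port BR/BR
c5: i5,i6 beq.BR/sub.ALU  pair
c6: i7,i8 add.ALU/mul.MUL  pair
c7: i9,i10 sll.ALU/add.ALU  pair
c8: i11,i12 and.ALU/st.MEM  pair
c9: i13 sub.ALU  tail

ISSUED = 11,12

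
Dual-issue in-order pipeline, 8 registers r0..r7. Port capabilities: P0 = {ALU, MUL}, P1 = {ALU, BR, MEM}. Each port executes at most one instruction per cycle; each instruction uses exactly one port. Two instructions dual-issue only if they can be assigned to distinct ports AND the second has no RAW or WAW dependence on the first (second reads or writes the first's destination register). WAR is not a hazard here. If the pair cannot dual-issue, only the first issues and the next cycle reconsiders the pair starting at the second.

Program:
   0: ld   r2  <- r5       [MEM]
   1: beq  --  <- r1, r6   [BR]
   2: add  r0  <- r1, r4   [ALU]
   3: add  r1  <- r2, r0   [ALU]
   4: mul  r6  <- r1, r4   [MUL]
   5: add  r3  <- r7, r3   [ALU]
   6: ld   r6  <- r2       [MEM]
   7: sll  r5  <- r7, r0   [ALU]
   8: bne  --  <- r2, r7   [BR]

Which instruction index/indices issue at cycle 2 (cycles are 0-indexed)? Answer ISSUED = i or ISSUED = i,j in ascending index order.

ISSUED = 3

t=0 i0:ld.MEM ; no-port MEM/BR
t=1 i1+i2:beq.BR add.ALU ; pair
t=2 i3:add.ALU ; RAW r1
t=3 i4+i5:mul.MUL add.ALU ; pair
t=4 i6+i7:ld.MEM sll.ALU ; pair
t=5 i8:bne.BR ; tail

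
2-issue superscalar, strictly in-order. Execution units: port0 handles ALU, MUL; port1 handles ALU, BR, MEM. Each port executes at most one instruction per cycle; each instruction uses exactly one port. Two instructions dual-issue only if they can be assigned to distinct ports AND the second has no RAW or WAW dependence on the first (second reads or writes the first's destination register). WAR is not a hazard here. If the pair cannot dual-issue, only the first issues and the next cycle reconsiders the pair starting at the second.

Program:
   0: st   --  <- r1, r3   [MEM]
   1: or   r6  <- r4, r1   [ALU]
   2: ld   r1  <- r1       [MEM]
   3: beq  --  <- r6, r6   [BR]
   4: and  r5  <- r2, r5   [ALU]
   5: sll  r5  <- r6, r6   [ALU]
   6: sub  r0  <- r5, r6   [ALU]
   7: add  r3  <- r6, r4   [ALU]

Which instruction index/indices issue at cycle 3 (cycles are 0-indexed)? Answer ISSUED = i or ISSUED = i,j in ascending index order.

  cy0 -> i0,i1 (st+or) 2-wide
  cy1 -> i2 (ld) no-port MEM/BR
  cy2 -> i3,i4 (beq+and) 2-wide
  cy3 -> i5 (sll) RAW r5
  cy4 -> i6,i7 (sub+add) 2-wide

ISSUED = 5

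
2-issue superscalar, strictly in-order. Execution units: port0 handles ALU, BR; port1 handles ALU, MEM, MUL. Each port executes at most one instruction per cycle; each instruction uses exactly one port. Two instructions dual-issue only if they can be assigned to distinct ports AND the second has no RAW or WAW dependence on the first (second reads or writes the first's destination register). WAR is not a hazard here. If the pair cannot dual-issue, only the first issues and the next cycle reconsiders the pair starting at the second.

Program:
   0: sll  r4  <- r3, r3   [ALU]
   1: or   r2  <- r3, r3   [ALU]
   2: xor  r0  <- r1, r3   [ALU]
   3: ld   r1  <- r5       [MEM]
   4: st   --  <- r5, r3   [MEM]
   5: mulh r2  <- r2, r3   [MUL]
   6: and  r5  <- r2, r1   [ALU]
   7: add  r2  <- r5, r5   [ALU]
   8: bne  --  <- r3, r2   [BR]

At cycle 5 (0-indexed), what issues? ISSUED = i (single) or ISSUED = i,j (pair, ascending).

ISSUED = 7

#0 head=0: sll or i0&i1 2-wide
#1 head=2: xor ld i2&i3 2-wide
#2 head=4: st i4 no-port MEM/MUL
#3 head=5: mulh i5 RAW r2
#4 head=6: and i6 RAW r5
#5 head=7: add i7 RAW r2
#6 head=8: bne i8 tail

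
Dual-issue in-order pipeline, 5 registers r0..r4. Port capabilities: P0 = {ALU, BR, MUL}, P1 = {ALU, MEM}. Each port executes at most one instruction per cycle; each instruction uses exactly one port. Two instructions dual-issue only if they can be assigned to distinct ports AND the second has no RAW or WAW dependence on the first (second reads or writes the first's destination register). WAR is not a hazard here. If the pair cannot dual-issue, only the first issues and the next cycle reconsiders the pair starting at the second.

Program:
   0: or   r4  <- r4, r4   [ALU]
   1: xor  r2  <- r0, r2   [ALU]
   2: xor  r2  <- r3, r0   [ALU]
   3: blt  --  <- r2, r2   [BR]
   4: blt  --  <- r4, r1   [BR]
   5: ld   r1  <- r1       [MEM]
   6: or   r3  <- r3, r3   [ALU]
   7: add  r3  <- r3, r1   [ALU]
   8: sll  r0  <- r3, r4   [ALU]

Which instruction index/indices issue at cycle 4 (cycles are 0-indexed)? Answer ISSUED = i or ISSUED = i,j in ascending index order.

ISSUED = 6

t=0 i0&i1:or+xor ; dual
t=1 i2:xor ; RAW r2
t=2 i3:blt ; no-port BR/BR
t=3 i4&i5:blt+ld ; dual
t=4 i6:or ; RAW+WAW r3
t=5 i7:add ; RAW r3
t=6 i8:sll ; tail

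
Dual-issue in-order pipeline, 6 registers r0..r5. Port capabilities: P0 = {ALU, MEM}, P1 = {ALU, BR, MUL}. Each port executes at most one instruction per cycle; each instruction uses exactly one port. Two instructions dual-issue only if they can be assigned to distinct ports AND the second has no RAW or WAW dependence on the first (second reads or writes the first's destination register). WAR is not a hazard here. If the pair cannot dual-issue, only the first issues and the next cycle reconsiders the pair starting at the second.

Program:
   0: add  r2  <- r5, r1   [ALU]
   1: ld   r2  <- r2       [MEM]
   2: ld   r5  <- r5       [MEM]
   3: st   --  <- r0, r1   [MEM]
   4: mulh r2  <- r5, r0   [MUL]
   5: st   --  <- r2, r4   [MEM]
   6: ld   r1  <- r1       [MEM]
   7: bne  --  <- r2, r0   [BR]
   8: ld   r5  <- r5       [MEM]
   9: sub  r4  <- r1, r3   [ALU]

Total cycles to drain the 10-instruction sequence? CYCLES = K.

CYCLES = 7

#0 head=0: add i0 RAW+WAW r2
#1 head=1: ld i1 no-port MEM/MEM
#2 head=2: ld i2 no-port MEM/MEM
#3 head=3: st/mulh i3/i4 dual
#4 head=5: st i5 no-port MEM/MEM
#5 head=6: ld/bne i6/i7 dual
#6 head=8: ld/sub i8/i9 dual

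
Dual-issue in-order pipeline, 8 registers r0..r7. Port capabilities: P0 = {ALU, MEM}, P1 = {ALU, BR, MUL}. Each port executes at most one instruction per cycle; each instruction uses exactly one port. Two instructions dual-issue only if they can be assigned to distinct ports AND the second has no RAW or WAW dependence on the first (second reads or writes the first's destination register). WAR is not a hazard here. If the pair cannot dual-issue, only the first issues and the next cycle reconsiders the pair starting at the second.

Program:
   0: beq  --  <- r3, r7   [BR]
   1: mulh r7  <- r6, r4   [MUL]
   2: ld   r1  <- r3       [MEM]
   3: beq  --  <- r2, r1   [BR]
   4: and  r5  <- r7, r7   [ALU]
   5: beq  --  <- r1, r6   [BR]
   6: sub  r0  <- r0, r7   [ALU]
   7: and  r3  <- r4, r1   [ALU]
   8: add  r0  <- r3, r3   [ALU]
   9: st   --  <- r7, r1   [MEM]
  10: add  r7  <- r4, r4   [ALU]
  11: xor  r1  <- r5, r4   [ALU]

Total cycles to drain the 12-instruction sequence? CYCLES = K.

0. beq.BR @i0  | no-port BR/MUL
1. mulh.MUL ld.MEM @i1,i2  | dual
2. beq.BR and.ALU @i3,i4  | dual
3. beq.BR sub.ALU @i5,i6  | dual
4. and.ALU @i7  | RAW r3
5. add.ALU st.MEM @i8,i9  | dual
6. add.ALU xor.ALU @i10,i11  | dual

CYCLES = 7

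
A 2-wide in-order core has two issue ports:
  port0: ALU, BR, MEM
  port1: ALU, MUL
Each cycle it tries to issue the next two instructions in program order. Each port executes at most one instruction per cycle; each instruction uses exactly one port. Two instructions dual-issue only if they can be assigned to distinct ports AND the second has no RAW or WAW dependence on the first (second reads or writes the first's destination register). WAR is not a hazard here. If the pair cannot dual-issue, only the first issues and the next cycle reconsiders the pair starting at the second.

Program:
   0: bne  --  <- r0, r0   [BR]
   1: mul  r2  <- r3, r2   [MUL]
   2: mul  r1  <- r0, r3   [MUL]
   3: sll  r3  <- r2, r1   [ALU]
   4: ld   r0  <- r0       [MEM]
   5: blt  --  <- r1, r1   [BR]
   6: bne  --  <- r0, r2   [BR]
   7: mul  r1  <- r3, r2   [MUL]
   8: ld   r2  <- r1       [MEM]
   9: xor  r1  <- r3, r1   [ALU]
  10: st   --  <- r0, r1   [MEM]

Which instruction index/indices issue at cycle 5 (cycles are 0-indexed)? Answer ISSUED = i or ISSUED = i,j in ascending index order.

ISSUED = 8,9

  cy0 -> i0+i1 (bne.BR mul.MUL) 2-wide
  cy1 -> i2 (mul.MUL) RAW r1
  cy2 -> i3+i4 (sll.ALU ld.MEM) 2-wide
  cy3 -> i5 (blt.BR) no-port BR/BR
  cy4 -> i6+i7 (bne.BR mul.MUL) 2-wide
  cy5 -> i8+i9 (ld.MEM xor.ALU) 2-wide
  cy6 -> i10 (st.MEM) tail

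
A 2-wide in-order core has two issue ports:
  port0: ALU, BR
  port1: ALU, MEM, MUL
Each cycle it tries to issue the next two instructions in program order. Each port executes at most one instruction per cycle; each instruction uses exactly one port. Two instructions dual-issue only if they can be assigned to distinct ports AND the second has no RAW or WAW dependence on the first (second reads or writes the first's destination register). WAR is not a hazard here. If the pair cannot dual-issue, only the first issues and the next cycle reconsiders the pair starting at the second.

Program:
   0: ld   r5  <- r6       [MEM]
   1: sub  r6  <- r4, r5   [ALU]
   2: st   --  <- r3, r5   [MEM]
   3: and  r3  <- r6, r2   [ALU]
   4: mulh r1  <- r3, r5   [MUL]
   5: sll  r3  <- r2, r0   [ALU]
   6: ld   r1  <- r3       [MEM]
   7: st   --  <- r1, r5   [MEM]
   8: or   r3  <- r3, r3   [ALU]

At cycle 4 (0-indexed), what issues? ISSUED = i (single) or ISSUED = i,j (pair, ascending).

ISSUED = 6

t=0 i0:ld.MEM ; RAW r5
t=1 i1&i2:sub.ALU st.MEM ; dual
t=2 i3:and.ALU ; RAW r3
t=3 i4&i5:mulh.MUL sll.ALU ; dual
t=4 i6:ld.MEM ; no-port MEM/MEM
t=5 i7&i8:st.MEM or.ALU ; dual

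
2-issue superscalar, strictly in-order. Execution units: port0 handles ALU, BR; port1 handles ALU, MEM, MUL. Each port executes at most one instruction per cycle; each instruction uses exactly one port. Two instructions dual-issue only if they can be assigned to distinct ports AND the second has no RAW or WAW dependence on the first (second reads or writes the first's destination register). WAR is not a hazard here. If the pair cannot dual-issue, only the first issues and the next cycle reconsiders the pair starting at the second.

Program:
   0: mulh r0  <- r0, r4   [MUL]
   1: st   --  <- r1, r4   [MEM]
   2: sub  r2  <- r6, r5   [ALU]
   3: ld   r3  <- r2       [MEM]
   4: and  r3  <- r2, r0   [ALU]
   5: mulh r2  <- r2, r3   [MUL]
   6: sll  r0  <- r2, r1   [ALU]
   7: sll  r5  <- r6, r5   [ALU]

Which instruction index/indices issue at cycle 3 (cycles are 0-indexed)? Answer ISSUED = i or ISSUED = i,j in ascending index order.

[0] i0  mulh  -- no-port MUL/MEM
[1] i1/i2  st sub  -- pair
[2] i3  ld  -- WAW r3
[3] i4  and  -- RAW r3
[4] i5  mulh  -- RAW r2
[5] i6/i7  sll sll  -- pair

ISSUED = 4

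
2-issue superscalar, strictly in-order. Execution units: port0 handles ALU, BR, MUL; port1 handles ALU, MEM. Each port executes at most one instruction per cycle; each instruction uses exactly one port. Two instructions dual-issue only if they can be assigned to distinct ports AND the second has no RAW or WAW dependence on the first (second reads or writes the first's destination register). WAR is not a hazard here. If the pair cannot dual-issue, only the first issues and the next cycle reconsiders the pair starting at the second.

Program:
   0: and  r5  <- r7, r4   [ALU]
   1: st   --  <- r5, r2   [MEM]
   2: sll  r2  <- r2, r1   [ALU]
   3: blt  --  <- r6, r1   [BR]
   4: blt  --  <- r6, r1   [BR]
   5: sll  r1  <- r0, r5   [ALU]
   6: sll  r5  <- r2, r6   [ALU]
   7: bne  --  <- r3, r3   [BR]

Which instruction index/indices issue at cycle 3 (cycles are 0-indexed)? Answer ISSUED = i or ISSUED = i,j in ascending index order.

t=0 i0:and.ALU ; RAW r5
t=1 i1,i2:st.MEM;sll.ALU ; dual
t=2 i3:blt.BR ; no-port BR/BR
t=3 i4,i5:blt.BR;sll.ALU ; dual
t=4 i6,i7:sll.ALU;bne.BR ; dual

ISSUED = 4,5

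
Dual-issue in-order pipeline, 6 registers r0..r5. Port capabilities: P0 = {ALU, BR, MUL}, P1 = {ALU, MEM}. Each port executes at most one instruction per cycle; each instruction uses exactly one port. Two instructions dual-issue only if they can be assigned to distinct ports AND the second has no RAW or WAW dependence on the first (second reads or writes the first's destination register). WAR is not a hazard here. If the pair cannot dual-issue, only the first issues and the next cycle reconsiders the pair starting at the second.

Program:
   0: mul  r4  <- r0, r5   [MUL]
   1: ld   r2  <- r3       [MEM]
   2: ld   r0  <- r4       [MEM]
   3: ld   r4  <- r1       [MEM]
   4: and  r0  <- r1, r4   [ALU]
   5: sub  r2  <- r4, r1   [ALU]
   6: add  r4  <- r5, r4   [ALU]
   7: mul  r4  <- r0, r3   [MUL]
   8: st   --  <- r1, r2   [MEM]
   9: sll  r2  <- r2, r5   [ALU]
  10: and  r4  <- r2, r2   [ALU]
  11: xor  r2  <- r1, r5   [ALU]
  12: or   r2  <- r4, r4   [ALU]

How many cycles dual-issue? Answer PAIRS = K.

t=0 i0,i1:mul;ld ; 2-wide
t=1 i2:ld ; no-port MEM/MEM
t=2 i3:ld ; RAW r4
t=3 i4,i5:and;sub ; 2-wide
t=4 i6:add ; WAW r4
t=5 i7,i8:mul;st ; 2-wide
t=6 i9:sll ; RAW r2
t=7 i10,i11:and;xor ; 2-wide
t=8 i12:or ; tail

PAIRS = 4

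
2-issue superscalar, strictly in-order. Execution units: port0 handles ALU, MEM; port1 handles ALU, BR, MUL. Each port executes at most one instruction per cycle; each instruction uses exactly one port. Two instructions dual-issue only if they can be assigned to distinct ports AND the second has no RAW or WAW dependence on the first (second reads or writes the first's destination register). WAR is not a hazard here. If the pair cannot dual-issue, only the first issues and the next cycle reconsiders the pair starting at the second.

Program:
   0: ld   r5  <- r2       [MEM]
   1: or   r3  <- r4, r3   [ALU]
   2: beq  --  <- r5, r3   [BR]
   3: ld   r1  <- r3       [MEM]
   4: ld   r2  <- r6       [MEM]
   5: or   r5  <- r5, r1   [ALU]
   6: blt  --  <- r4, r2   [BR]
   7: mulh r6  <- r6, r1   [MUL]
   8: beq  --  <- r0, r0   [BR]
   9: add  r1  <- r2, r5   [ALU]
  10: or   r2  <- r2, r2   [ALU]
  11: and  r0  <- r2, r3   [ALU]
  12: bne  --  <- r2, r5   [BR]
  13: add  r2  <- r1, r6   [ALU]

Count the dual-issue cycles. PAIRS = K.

c0: i0,i1 ld/or  pair
c1: i2,i3 beq/ld  pair
c2: i4,i5 ld/or  pair
c3: i6 blt  no-port BR/MUL
c4: i7 mulh  no-port MUL/BR
c5: i8,i9 beq/add  pair
c6: i10 or  RAW r2
c7: i11,i12 and/bne  pair
c8: i13 add  tail

PAIRS = 5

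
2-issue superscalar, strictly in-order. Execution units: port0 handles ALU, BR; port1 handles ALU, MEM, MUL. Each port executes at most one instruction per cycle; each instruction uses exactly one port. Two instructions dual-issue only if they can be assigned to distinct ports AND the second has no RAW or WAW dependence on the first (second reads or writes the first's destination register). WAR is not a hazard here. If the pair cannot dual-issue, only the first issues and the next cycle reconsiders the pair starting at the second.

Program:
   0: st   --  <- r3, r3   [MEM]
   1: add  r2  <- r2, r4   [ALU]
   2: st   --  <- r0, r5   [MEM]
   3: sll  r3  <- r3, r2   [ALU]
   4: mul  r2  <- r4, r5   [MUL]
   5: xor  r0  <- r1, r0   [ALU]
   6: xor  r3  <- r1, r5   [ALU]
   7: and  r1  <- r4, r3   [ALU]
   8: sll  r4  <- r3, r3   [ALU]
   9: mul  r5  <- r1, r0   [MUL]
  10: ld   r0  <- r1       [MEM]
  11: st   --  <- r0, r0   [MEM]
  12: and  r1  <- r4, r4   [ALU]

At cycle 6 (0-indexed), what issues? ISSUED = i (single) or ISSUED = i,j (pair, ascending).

c0: i0,i1 st/add  dual
c1: i2,i3 st/sll  dual
c2: i4,i5 mul/xor  dual
c3: i6 xor  RAW r3
c4: i7,i8 and/sll  dual
c5: i9 mul  no-port MUL/MEM
c6: i10 ld  no-port MEM/MEM
c7: i11,i12 st/and  dual

ISSUED = 10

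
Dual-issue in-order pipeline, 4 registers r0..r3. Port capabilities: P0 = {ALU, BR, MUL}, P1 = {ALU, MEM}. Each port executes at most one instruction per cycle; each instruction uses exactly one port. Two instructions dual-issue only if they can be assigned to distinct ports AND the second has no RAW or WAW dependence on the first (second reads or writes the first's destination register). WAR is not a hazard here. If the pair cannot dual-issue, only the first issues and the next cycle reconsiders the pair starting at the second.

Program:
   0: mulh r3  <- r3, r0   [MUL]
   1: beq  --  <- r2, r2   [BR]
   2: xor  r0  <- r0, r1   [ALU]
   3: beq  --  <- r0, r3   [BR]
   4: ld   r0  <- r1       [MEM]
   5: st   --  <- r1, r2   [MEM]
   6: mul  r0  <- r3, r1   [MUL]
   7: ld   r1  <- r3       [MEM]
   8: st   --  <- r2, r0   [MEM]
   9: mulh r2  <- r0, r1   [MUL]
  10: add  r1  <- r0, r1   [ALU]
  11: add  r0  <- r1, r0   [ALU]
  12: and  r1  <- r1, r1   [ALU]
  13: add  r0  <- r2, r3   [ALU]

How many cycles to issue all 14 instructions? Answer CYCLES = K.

#0 head=0: mulh.MUL i0 no-port MUL/BR
#1 head=1: beq.BR/xor.ALU i1+i2 2-wide
#2 head=3: beq.BR/ld.MEM i3+i4 2-wide
#3 head=5: st.MEM/mul.MUL i5+i6 2-wide
#4 head=7: ld.MEM i7 no-port MEM/MEM
#5 head=8: st.MEM/mulh.MUL i8+i9 2-wide
#6 head=10: add.ALU i10 RAW r1
#7 head=11: add.ALU/and.ALU i11+i12 2-wide
#8 head=13: add.ALU i13 tail

CYCLES = 9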